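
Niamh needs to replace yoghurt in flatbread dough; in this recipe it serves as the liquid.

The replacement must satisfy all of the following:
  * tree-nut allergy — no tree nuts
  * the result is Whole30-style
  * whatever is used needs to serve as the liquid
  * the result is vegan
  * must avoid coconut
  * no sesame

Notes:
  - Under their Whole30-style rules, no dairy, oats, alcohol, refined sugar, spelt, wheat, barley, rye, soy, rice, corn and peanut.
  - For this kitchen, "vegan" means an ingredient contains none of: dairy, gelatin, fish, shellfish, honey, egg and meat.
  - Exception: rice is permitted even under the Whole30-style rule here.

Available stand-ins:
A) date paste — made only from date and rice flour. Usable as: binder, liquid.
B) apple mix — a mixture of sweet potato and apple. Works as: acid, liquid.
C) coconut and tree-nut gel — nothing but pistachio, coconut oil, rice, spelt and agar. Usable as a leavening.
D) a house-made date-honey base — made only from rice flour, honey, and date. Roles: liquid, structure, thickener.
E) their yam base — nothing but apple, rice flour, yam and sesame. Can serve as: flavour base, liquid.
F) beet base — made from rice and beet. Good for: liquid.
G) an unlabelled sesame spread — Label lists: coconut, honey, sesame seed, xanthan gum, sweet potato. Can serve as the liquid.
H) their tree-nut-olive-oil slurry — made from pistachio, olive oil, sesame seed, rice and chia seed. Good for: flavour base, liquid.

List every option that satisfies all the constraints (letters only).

A, B, F

A: rice is permitted under the Whole30-style carve-out; nothing else excluded — keep
B: nothing on the exclusion list — OK
C: not usable as a liquid; has spelt, so not Whole30-style (and 2 more) — no
D: has honey, so not vegan — no
E: has sesame, so not sesame-free — no
F: rice is permitted under the Whole30-style carve-out; nothing else excluded — valid
G: has honey, so not vegan; has sesame seed, so not sesame-free (and 1 more) — reject
H: has sesame seed, so not sesame-free; has pistachio, so not tree-nut-free — reject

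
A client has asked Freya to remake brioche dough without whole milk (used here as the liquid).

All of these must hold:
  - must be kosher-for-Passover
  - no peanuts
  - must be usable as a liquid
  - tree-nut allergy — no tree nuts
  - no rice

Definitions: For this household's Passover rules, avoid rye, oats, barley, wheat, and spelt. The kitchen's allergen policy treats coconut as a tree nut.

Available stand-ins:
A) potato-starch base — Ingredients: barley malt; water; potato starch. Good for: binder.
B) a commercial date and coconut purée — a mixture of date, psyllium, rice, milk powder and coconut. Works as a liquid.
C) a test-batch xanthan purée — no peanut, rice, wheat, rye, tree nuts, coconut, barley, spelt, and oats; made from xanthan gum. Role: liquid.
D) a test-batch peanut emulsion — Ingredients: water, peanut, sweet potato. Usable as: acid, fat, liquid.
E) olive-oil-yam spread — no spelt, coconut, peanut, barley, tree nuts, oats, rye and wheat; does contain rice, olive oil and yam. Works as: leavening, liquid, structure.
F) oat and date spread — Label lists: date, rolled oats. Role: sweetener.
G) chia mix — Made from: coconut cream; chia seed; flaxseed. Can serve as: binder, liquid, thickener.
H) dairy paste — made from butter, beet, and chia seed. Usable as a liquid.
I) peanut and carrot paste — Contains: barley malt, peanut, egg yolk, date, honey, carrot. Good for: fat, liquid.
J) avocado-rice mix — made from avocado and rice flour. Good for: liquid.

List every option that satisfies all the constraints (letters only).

C, H

A: not usable as a liquid; has barley malt, so not kosher-for-Passover — reject
B: has coconut, so not tree-nut-free; has rice, so not rice-free — no
C: nothing on the exclusion list — keep
D: has peanut, so not peanut-free — no
E: has rice, so not rice-free — out
F: not usable as a liquid; has rolled oats, so not kosher-for-Passover — out
G: has coconut cream, so not tree-nut-free — no
H: works as a liquid, tree-nut-free, kosher-for-Passover — keep
I: has barley malt, so not kosher-for-Passover; has peanut, so not peanut-free — reject
J: has rice flour, so not rice-free — no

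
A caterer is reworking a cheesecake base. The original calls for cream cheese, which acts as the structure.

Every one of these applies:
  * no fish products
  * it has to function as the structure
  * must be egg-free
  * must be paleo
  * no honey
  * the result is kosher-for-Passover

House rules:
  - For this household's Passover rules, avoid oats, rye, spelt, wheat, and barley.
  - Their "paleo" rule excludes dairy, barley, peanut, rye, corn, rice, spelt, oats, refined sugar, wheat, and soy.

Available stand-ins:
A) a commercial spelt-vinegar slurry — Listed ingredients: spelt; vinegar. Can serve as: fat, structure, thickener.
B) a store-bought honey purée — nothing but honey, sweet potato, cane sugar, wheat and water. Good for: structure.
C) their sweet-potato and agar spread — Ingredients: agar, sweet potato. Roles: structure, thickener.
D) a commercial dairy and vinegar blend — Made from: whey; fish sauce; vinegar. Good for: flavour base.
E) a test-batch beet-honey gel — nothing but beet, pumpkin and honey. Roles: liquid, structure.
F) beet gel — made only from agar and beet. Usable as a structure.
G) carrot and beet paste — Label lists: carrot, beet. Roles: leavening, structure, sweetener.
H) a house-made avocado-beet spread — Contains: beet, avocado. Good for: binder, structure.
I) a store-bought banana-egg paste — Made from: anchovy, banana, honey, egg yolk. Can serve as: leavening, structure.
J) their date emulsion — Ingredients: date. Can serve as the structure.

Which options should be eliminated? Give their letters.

A, B, D, E, I

A: has spelt, so not kosher-for-Passover; has spelt, so not paleo — no
B: has wheat, so not kosher-for-Passover; has cane sugar, so not paleo (and 1 more) — out
C: works as a structure, no fish, no honey — valid
D: not usable as a structure; has whey, so not paleo (and 1 more) — no
E: has honey, so not honey-free — no
F: every rule checks out — OK
G: no egg, kosher-for-Passover — valid
H: every rule checks out — keep
I: has anchovy, so not fish-free; has honey, so not honey-free (and 1 more) — out
J: works as a structure, kosher-for-Passover, paleo — keep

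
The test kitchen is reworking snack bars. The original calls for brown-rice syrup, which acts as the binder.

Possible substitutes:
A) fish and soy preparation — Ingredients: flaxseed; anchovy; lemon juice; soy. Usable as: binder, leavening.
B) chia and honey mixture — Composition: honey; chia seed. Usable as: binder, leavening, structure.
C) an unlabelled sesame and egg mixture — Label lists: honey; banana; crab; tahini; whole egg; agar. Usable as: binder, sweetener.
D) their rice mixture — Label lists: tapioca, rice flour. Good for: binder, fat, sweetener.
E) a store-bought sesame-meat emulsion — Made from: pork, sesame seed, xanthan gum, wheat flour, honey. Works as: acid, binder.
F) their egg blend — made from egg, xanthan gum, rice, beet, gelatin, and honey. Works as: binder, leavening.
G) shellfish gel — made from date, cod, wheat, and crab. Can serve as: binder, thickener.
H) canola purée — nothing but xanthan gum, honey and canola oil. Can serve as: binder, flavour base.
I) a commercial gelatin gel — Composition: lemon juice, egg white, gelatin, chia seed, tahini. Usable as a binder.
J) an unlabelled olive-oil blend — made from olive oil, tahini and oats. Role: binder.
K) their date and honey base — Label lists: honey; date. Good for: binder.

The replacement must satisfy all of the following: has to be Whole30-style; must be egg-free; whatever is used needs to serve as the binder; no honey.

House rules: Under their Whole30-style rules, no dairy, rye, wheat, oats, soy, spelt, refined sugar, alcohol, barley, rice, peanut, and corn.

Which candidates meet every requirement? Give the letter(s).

none

A: has soy, so not Whole30-style — out
B: has honey, so not honey-free — out
C: has honey, so not honey-free; has whole egg, so not egg-free — reject
D: has rice flour, so not Whole30-style — no
E: has wheat flour, so not Whole30-style; has honey, so not honey-free — no
F: has rice, so not Whole30-style; has honey, so not honey-free (and 1 more) — no
G: has wheat, so not Whole30-style — out
H: has honey, so not honey-free — out
I: has egg white, so not egg-free — reject
J: has oats, so not Whole30-style — out
K: has honey, so not honey-free — out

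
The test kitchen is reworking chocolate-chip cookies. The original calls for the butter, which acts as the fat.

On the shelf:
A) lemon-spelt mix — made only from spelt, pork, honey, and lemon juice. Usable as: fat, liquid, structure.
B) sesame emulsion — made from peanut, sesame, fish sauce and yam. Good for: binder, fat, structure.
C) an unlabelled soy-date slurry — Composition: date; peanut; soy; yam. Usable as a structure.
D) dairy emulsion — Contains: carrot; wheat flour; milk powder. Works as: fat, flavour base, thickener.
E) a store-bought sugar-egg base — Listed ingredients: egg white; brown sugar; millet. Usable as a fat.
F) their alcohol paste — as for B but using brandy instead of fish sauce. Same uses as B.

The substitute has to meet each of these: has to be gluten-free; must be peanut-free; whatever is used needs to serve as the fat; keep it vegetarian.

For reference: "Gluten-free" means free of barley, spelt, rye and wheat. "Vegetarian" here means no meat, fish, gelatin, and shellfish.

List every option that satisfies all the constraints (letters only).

A: has spelt, so not gluten-free; has pork, so not vegetarian — out
B: has fish sauce, so not vegetarian; has peanut, so not peanut-free — no
C: not usable as a fat; has peanut, so not peanut-free — out
D: has wheat flour, so not gluten-free — reject
E: only egg white, brown sugar and millet; none excluded — OK
F: has peanut, so not peanut-free — no

E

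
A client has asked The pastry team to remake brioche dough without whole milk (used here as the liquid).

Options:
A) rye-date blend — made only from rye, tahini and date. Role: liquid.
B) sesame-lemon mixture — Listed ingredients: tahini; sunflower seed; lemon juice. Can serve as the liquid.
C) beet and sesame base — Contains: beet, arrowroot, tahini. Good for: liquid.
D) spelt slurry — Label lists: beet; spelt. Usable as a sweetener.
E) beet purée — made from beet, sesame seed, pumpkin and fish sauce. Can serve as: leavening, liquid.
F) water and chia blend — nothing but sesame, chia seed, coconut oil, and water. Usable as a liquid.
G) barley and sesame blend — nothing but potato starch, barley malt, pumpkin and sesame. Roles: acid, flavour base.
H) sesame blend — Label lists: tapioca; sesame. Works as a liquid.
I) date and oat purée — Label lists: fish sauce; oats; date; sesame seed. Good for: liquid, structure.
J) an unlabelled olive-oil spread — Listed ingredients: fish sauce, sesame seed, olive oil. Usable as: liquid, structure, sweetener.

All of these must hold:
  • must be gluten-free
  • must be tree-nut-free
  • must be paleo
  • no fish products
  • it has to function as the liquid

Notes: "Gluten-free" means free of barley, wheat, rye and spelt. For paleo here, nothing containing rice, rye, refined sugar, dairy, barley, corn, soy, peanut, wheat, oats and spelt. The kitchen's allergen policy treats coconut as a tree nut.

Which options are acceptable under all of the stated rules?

A: has rye, so not gluten-free; has rye, so not paleo — no
B: only tahini, lemon juice, and sunflower seed; none excluded — valid
C: only tahini, arrowroot and beet; none excluded — OK
D: not usable as a liquid; has spelt, so not gluten-free (and 1 more) — reject
E: has fish sauce, so not fish-free — reject
F: has coconut oil, so not tree-nut-free — no
G: not usable as a liquid; has barley malt, so not gluten-free (and 1 more) — no
H: no fish, tree-nut-free — keep
I: has oats, so not paleo; has fish sauce, so not fish-free — reject
J: has fish sauce, so not fish-free — out

B, C, H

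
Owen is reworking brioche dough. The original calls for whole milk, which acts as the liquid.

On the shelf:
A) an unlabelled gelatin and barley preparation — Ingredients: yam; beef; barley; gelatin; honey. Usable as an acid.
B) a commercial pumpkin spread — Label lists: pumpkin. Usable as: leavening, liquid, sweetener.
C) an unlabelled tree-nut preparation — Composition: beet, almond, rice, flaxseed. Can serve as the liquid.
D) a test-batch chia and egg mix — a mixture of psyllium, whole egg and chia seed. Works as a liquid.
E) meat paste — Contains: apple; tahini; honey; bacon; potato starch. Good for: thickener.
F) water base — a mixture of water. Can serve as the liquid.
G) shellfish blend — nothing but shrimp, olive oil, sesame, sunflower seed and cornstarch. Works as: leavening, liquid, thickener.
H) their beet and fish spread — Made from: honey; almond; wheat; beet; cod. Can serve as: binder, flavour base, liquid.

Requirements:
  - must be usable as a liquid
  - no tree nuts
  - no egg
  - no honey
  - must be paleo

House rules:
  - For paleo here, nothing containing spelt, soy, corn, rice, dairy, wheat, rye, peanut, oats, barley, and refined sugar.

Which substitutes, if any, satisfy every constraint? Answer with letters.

B, F

A: not usable as a liquid; has barley, so not paleo (and 1 more) — out
B: works as a liquid, no tree nuts, no egg — OK
C: has rice, so not paleo; has almond, so not tree-nut-free — out
D: has whole egg, so not egg-free — reject
E: not usable as a liquid; has honey, so not honey-free — out
F: works as a liquid, no honey, no tree nuts — OK
G: has cornstarch, so not paleo — no
H: has wheat, so not paleo; has almond, so not tree-nut-free (and 1 more) — no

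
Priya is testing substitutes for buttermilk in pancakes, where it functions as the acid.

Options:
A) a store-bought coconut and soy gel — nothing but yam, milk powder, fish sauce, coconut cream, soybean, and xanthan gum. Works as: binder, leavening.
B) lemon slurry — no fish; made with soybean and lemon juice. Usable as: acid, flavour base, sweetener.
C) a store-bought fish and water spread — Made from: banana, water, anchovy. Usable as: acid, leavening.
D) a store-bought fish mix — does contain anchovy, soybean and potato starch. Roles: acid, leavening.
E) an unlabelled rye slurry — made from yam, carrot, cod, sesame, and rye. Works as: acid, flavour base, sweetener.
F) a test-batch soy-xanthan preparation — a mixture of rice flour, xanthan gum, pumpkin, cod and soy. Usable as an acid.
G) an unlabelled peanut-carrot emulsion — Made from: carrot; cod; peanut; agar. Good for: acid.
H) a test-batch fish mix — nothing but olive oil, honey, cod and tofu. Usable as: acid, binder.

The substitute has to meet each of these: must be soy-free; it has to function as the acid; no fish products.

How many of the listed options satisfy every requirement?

0

A: not usable as an acid; has fish sauce, so not fish-free (and 1 more) — out
B: has soybean, so not soy-free — out
C: has anchovy, so not fish-free — no
D: has anchovy, so not fish-free; has soybean, so not soy-free — no
E: has cod, so not fish-free — out
F: has cod, so not fish-free; has soy, so not soy-free — no
G: has cod, so not fish-free — reject
H: has cod, so not fish-free; has tofu, so not soy-free — no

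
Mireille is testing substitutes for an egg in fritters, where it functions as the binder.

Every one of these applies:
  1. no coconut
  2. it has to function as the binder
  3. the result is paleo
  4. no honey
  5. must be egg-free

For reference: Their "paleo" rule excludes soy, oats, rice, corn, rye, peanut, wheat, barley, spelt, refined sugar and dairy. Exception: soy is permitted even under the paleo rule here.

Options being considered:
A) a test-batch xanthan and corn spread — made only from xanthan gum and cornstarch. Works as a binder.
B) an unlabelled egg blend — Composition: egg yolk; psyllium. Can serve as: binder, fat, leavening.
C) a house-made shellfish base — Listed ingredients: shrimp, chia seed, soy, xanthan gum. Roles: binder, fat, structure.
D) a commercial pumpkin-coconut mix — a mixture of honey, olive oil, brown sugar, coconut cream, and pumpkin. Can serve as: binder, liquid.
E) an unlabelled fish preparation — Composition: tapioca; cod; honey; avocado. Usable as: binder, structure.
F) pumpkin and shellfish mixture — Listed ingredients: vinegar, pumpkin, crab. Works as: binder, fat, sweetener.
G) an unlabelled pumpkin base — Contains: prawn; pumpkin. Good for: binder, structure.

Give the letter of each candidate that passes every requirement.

C, F, G

A: has cornstarch, so not paleo — out
B: has egg yolk, so not egg-free — out
C: soy is permitted under the paleo carve-out; nothing else excluded — keep
D: has brown sugar, so not paleo; has coconut cream, so not coconut-free (and 1 more) — no
E: has honey, so not honey-free — no
F: only crab, pumpkin and vinegar; none excluded — OK
G: works as a binder, no honey, paleo — valid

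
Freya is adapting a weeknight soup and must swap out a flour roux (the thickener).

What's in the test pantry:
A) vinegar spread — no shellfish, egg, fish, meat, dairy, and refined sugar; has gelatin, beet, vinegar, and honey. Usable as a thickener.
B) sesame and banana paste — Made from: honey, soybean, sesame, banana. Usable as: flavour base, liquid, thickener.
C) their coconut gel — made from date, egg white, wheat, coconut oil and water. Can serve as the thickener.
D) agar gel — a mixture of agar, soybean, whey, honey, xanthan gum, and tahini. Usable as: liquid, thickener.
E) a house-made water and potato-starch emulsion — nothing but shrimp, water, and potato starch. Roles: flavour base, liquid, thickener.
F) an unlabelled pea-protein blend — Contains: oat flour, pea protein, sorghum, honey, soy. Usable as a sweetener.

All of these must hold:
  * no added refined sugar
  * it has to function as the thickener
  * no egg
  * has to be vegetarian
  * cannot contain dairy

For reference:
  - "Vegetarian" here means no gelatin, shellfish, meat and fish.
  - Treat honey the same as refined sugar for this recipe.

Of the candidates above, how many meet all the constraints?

A: has gelatin, so not vegetarian; has honey, so not no-added-sugar — no
B: has honey, so not no-added-sugar — reject
C: has egg white, so not egg-free — no
D: has honey, so not no-added-sugar; has whey, so not dairy-free — out
E: has shrimp, so not vegetarian — reject
F: not usable as a thickener; has honey, so not no-added-sugar — reject

0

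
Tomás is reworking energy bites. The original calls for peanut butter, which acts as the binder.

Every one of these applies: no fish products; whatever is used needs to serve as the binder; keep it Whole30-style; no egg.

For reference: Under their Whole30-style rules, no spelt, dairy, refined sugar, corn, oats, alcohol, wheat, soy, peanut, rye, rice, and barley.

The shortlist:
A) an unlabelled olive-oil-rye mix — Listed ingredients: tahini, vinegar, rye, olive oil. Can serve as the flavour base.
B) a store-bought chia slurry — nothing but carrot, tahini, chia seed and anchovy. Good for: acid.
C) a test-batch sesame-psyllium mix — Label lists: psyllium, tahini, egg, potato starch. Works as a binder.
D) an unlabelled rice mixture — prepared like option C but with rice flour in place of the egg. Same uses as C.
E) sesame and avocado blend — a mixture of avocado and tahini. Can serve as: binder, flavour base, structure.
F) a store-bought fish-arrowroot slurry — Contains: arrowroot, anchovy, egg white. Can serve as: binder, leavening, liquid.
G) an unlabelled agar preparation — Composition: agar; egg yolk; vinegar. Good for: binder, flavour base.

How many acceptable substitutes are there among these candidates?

1

A: not usable as a binder; has rye, so not Whole30-style — no
B: not usable as a binder; has anchovy, so not fish-free — out
C: has egg, so not egg-free — no
D: has rice flour, so not Whole30-style — reject
E: nothing on the exclusion list — valid
F: has anchovy, so not fish-free; has egg white, so not egg-free — reject
G: has egg yolk, so not egg-free — out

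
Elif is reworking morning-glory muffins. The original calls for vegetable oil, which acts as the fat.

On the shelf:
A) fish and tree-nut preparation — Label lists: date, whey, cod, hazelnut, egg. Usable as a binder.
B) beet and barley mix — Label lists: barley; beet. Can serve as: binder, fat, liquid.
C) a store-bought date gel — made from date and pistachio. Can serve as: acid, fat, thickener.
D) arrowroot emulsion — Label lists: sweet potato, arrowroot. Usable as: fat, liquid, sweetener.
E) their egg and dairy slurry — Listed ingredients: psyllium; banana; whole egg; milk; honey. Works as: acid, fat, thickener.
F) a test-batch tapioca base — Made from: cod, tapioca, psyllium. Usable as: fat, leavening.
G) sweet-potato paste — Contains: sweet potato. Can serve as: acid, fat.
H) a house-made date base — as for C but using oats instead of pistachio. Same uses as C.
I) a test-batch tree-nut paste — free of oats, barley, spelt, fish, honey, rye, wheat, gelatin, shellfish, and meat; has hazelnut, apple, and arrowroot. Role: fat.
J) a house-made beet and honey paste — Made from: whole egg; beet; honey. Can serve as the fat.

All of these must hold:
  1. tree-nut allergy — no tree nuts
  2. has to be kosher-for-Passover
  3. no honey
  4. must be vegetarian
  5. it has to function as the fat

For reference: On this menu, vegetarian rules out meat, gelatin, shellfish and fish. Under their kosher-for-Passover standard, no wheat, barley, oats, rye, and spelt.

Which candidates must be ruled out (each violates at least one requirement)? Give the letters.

A: not usable as a fat; has cod, so not vegetarian (and 1 more) — no
B: has barley, so not kosher-for-Passover — reject
C: has pistachio, so not tree-nut-free — out
D: no tree nuts, kosher-for-Passover — keep
E: has honey, so not honey-free — out
F: has cod, so not vegetarian — no
G: all constraints satisfied — keep
H: has oats, so not kosher-for-Passover — reject
I: has hazelnut, so not tree-nut-free — no
J: has honey, so not honey-free — out

A, B, C, E, F, H, I, J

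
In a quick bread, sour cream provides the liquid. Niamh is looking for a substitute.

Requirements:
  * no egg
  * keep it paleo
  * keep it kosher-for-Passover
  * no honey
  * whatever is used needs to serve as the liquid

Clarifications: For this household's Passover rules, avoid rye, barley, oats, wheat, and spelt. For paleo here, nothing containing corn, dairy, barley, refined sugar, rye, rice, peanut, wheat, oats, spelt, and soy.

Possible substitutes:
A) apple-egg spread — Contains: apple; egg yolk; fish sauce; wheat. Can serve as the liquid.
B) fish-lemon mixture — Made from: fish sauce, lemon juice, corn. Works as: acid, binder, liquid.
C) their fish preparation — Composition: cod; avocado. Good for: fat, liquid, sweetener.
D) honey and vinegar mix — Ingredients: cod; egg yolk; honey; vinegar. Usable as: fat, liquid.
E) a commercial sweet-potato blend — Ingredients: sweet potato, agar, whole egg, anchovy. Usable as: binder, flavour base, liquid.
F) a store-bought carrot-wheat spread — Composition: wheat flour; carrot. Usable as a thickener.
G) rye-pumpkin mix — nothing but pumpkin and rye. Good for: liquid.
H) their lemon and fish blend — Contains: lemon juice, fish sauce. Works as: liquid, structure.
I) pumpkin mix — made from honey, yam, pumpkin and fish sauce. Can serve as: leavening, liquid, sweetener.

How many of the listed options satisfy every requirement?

A: has wheat, so not kosher-for-Passover; has wheat, so not paleo (and 1 more) — no
B: has corn, so not paleo — out
C: only cod and avocado; none excluded — keep
D: has honey, so not honey-free; has egg yolk, so not egg-free — reject
E: has whole egg, so not egg-free — no
F: not usable as a liquid; has wheat flour, so not kosher-for-Passover (and 1 more) — reject
G: has rye, so not kosher-for-Passover; has rye, so not paleo — no
H: only fish sauce and lemon juice; none excluded — keep
I: has honey, so not honey-free — no

2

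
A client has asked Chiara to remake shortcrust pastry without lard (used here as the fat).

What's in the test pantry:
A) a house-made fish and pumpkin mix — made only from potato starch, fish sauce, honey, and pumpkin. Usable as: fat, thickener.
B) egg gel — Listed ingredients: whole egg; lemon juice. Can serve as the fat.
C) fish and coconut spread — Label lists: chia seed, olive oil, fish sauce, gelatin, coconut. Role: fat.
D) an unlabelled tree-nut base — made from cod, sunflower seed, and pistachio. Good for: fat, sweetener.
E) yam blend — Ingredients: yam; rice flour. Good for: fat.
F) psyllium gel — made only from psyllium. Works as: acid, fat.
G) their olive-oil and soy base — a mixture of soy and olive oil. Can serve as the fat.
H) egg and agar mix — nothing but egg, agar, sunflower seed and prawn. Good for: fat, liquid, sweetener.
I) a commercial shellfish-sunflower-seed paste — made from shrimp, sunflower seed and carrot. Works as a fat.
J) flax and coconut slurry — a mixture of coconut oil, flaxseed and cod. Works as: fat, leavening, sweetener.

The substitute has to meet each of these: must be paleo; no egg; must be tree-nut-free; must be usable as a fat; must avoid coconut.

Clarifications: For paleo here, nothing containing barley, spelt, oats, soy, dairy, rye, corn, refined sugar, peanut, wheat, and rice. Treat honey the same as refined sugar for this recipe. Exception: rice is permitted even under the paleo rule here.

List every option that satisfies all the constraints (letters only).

A: has honey, so not paleo — no
B: has whole egg, so not egg-free — reject
C: has coconut, so not coconut-free — no
D: has pistachio, so not tree-nut-free — no
E: rice is permitted under the paleo carve-out; nothing else excluded — keep
F: every rule checks out — OK
G: has soy, so not paleo — out
H: has egg, so not egg-free — no
I: only shrimp, carrot, and sunflower seed; none excluded — valid
J: has coconut oil, so not coconut-free — out

E, F, I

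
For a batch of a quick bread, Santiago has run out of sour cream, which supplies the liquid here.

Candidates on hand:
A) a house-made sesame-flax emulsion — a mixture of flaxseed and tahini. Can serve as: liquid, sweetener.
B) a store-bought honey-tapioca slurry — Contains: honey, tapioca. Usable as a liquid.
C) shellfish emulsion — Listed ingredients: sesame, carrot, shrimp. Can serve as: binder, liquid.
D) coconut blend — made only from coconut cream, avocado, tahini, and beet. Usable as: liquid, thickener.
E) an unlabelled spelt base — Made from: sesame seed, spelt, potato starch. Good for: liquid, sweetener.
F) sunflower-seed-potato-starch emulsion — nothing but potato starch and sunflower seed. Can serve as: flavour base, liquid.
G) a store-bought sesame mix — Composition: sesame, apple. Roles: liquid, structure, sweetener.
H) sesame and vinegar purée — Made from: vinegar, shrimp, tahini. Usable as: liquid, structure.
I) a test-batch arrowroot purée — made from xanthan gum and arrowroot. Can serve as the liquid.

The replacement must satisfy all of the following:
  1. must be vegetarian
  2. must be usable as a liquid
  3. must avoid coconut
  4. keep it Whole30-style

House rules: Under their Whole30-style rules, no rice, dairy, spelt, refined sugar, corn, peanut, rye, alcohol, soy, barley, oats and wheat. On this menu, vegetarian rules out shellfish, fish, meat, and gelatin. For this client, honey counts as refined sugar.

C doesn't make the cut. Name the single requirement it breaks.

vegetarian

usable as a liquid: satisfied
Whole30-style: satisfied
vegetarian: has shrimp — fails
coconut-free: satisfied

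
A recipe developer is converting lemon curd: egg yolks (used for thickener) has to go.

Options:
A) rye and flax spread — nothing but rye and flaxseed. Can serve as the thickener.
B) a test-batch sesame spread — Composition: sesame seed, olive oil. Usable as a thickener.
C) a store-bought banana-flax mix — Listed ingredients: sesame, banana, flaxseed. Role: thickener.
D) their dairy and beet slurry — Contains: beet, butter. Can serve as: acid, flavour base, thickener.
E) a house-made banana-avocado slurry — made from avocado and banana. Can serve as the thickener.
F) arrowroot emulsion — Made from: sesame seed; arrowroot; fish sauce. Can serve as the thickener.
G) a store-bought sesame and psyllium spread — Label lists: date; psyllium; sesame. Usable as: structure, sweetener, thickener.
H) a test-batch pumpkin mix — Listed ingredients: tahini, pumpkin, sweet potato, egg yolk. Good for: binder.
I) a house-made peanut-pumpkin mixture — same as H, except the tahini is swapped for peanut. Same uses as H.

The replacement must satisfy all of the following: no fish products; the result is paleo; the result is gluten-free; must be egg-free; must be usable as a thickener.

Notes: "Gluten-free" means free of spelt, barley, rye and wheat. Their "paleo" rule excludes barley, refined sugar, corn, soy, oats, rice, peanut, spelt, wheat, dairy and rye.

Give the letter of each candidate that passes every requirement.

B, C, E, G

A: has rye, so not gluten-free; has rye, so not paleo — out
B: no fish, paleo — OK
C: no egg, no fish — keep
D: has butter, so not paleo — out
E: nothing on the exclusion list — valid
F: has fish sauce, so not fish-free — reject
G: all constraints satisfied — OK
H: not usable as a thickener; has egg yolk, so not egg-free — no
I: not usable as a thickener; has peanut, so not paleo (and 1 more) — reject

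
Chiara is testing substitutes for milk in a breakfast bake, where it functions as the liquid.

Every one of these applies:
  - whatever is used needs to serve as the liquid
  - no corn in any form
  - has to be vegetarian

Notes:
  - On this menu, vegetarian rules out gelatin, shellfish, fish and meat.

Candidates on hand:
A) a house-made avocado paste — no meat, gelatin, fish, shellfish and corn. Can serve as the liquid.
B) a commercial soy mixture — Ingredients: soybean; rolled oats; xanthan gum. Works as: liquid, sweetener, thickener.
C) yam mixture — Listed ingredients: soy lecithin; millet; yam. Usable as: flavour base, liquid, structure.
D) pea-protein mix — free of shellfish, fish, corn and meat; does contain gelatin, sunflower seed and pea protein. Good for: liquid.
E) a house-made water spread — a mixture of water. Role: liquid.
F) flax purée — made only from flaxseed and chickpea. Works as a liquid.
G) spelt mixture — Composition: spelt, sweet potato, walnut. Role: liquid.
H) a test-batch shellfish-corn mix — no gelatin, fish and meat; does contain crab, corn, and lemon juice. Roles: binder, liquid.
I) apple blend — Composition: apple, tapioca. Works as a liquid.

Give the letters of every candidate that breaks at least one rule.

A: vegetarian, no corn — keep
B: only rolled oats, soybean, and xanthan gum; none excluded — keep
C: every rule checks out — keep
D: has gelatin, so not vegetarian — out
E: only water; none excluded — OK
F: nothing on the exclusion list — keep
G: vegetarian, no corn — keep
H: has crab, so not vegetarian; has corn, so not corn-free — no
I: works as a liquid, no corn, vegetarian — OK

D, H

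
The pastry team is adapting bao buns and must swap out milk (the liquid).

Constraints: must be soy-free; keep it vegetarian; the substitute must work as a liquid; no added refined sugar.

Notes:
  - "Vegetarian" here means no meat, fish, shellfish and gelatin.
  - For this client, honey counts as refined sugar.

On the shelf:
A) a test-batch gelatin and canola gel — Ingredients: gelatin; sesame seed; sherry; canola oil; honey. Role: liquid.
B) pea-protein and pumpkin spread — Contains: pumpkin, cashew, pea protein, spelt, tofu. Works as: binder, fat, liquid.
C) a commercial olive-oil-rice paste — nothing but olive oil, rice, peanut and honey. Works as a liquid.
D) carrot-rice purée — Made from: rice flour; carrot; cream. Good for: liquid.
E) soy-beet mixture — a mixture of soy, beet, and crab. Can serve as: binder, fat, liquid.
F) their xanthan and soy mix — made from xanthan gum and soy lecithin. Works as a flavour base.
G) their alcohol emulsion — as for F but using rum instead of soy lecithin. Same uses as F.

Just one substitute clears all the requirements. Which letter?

D

A: has gelatin, so not vegetarian; has honey, so not no-added-sugar — out
B: has tofu, so not soy-free — no
C: has honey, so not no-added-sugar — no
D: nothing on the exclusion list — OK
E: has crab, so not vegetarian; has soy, so not soy-free — reject
F: not usable as a liquid; has soy lecithin, so not soy-free — no
G: not usable as a liquid — no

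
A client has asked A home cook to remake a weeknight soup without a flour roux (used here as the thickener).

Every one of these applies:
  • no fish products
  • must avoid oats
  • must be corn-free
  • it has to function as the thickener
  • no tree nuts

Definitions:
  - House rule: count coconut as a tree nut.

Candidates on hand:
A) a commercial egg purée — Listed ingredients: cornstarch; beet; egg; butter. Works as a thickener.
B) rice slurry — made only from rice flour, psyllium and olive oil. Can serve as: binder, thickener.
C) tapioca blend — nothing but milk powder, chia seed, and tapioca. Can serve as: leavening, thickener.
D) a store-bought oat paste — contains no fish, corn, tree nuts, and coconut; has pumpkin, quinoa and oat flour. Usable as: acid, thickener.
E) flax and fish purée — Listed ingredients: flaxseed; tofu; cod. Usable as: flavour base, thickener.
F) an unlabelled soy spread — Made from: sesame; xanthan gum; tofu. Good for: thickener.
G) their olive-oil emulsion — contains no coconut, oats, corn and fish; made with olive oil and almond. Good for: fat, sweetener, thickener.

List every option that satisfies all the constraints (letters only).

B, C, F

A: has cornstarch, so not corn-free — no
B: nothing on the exclusion list — keep
C: only milk powder, tapioca, and chia seed; none excluded — OK
D: has oat flour, so not oat-free — no
E: has cod, so not fish-free — no
F: no corn, no oats — valid
G: has almond, so not tree-nut-free — reject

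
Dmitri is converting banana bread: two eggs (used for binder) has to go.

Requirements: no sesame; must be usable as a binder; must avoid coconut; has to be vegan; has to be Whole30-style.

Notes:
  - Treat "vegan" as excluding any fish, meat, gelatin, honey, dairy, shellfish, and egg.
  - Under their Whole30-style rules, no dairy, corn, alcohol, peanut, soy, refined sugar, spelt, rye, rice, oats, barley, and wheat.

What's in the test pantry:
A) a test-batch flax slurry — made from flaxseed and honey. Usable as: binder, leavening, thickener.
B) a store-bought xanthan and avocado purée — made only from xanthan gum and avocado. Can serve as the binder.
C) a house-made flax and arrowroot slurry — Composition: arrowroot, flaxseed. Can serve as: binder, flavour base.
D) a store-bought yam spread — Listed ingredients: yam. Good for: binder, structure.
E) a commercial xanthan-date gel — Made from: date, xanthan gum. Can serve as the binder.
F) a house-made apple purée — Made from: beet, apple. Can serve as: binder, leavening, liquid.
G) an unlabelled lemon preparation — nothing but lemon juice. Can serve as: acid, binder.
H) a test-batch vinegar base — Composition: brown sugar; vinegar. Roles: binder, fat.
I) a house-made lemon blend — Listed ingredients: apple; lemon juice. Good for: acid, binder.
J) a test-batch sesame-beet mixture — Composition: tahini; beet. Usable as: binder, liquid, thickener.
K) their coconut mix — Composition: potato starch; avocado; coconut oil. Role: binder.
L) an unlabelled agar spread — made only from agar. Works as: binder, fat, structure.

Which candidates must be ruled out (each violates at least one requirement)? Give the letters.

A: has honey, so not vegan — out
B: all constraints satisfied — OK
C: no sesame, no coconut — valid
D: vegan, no sesame — valid
E: every rule checks out — valid
F: only apple and beet; none excluded — keep
G: vegan, Whole30-style — OK
H: has brown sugar, so not Whole30-style — reject
I: no sesame, vegan — valid
J: has tahini, so not sesame-free — no
K: has coconut oil, so not coconut-free — no
L: only agar; none excluded — OK

A, H, J, K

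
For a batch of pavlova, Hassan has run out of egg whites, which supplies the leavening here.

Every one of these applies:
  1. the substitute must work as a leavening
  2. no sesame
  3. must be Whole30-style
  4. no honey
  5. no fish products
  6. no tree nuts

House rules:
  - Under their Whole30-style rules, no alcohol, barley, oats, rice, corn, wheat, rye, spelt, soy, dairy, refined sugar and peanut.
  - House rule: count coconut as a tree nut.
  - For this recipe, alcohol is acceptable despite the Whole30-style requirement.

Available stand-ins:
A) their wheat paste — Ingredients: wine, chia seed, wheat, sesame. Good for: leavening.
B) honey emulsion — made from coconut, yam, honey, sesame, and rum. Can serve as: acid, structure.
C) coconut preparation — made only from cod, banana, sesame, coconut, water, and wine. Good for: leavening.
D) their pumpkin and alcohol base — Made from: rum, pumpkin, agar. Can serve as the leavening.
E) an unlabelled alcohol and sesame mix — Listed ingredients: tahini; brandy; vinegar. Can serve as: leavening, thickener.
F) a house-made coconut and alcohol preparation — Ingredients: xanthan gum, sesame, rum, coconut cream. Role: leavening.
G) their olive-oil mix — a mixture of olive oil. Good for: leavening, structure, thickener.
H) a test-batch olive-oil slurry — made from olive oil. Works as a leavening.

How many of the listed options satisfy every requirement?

A: has wheat, so not Whole30-style; has sesame, so not sesame-free — no
B: not usable as a leavening; has honey, so not honey-free (and 2 more) — reject
C: has cod, so not fish-free; has sesame, so not sesame-free (and 1 more) — reject
D: alcohol is permitted under the Whole30-style carve-out; nothing else excluded — valid
E: has tahini, so not sesame-free — no
F: has sesame, so not sesame-free; has coconut cream, so not tree-nut-free — reject
G: works as a leavening, no fish, no honey — keep
H: tree-nut-free, no fish — OK

3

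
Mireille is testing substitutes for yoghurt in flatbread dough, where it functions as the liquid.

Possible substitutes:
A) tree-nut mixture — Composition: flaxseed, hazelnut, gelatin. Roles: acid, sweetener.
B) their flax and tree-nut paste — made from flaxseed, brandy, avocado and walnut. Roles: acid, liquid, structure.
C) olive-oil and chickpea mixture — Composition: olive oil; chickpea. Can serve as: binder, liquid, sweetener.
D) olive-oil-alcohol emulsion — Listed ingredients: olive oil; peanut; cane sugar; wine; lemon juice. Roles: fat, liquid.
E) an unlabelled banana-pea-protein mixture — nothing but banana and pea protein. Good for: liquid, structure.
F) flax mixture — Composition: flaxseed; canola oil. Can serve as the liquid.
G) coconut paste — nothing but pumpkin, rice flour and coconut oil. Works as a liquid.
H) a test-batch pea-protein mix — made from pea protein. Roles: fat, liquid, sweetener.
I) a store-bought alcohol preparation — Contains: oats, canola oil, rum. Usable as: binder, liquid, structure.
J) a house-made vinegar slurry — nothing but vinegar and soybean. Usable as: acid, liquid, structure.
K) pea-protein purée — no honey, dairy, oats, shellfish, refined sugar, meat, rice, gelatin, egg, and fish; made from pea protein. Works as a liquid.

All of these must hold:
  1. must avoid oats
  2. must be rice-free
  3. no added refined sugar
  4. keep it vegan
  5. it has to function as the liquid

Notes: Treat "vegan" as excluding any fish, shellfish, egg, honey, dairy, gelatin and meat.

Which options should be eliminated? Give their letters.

A, D, G, I

A: not usable as a liquid; has gelatin, so not vegan — out
B: brandy and walnut etc. — none of it excluded — keep
C: only chickpea and olive oil; none excluded — keep
D: has cane sugar, so not no-added-sugar — reject
E: every rule checks out — valid
F: only canola oil and flaxseed; none excluded — keep
G: has rice flour, so not rice-free — reject
H: works as a liquid, vegan, no refined sugar — OK
I: has oats, so not oat-free — out
J: only soybean and vinegar; none excluded — keep
K: no refined sugar, no oats — valid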